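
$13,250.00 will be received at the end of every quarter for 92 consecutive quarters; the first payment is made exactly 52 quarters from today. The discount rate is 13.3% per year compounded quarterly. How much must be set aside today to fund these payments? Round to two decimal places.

Ordinary annuity of 92 payments, first payment at period 52.
Periodic rate r = 0.133/4 per quarter; n is counted in quarters.
The ordinary-annuity PV formula values the stream one period before the first payment (period 51); discount that back 51 periods:
PV₀ = 13,250 × [1 − (1+r)^−92] / r × (1+r)^−51 = $71,446.08

$71,446.08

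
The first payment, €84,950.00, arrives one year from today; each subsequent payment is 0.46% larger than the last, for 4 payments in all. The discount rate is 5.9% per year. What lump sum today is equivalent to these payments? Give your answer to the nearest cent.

Periodic rate r = 0.059 per year.
Growing ordinary annuity: PV = PMT₁ × [1 − ((1+g)/(1+r))^n] / (r − g) = 84,950 × [1 − ((1+0.0046)/(1+r))^4] / (r − 0.0046) = €296,980.41.

€296,980.41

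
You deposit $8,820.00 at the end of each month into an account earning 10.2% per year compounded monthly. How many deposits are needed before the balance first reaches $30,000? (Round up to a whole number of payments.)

4 payments

Periodic rate r = 0.102/12 per month; n is counted in months.
Ordinary annuity FV: 30,000 = 8,820 × [((1+r)^n − 1)/r].
(1+r)^n = 1 + 30,000 × r / 8,820, so n = ln(1 + 30,000·r/8,820) / ln(1+r) = 3.37.
Round up to a whole number of payments: n = 4.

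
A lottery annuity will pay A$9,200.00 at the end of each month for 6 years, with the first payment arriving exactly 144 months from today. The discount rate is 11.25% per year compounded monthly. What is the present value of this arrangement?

A$126,422.61

Ordinary annuity of 72 payments, first payment at period 144.
Periodic rate r = 0.1125/12 per month; n is counted in months.
The ordinary-annuity PV formula values the stream one period before the first payment (period 143); discount that back 143 periods:
PV₀ = 9,200 × [1 − (1+r)^−72] / r × (1+r)^−143 = A$126,422.61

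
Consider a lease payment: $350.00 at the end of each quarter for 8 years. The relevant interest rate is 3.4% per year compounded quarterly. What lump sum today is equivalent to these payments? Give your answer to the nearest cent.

This is an ordinary annuity: 32 payments of $350.00 at the end of each quarter.
Periodic rate r = 0.034/4 per quarter; n is counted in quarters.
PV = PMT × [(1 − (1+r)^−n)/r] = 350 × [1 − (1+r)^−32] / r = $9,769.92

$9,769.92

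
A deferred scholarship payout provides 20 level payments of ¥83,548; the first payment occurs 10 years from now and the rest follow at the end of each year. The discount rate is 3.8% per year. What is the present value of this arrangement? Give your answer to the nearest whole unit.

Ordinary annuity of 20 payments, first payment at period 10.
Periodic rate r = 0.038 per year.
The ordinary-annuity PV formula values the stream one period before the first payment (period 9); discount that back 9 periods:
PV₀ = 83,548 × [1 − (1+r)^−20] / r × (1+r)^−9 = ¥826,256

¥826,256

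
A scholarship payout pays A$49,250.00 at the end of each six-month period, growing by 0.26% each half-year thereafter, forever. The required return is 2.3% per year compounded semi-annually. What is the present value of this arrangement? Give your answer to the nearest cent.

Periodic rate r = 0.023/2 per half-year.
Growing perpetuity (Gordon): PV = PMT₁ / (r − g) = 49,250 / (r − 0.0026) = A$5,533,707.87.

A$5,533,707.87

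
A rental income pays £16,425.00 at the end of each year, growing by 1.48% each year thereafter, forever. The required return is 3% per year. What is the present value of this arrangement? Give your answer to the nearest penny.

Periodic rate r = 0.03 per year.
Growing perpetuity (Gordon): PV = PMT₁ / (r − g) = 16,425 / (r − 0.0148) = £1,080,592.11.

£1,080,592.11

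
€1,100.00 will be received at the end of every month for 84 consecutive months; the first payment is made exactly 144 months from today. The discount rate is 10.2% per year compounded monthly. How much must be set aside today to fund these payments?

Ordinary annuity of 84 payments, first payment at period 144.
Periodic rate r = 0.102/12 per month; n is counted in months.
The ordinary-annuity PV formula values the stream one period before the first payment (period 143); discount that back 143 periods:
PV₀ = 1,100 × [1 − (1+r)^−84] / r × (1+r)^−143 = €19,629.07

€19,629.07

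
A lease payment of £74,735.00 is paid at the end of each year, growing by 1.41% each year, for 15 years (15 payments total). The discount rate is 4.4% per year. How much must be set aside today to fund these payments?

£883,067.55

Periodic rate r = 0.044 per year.
Growing ordinary annuity: PV = PMT₁ × [1 − ((1+g)/(1+r))^n] / (r − g) = 74,735 × [1 − ((1+0.0141)/(1+r))^15] / (r − 0.0141) = £883,067.55.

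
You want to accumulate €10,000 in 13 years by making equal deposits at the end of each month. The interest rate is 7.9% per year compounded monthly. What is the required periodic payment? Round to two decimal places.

Level ordinary annuity; solve FV = PMT × [((1+r)^n − 1)/r] for PMT.
Periodic rate r = 0.079/12 per month; n is counted in months.
With n = 156: PMT = 10,000 / ([((1+r)^n − 1)/r]) = €36.92

€36.92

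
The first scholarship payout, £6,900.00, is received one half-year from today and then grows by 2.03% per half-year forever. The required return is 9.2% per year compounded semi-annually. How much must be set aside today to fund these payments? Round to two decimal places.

£268,482.49

Periodic rate r = 0.092/2 per half-year.
Growing perpetuity (Gordon): PV = PMT₁ / (r − g) = 6,900 / (r − 0.0203) = £268,482.49.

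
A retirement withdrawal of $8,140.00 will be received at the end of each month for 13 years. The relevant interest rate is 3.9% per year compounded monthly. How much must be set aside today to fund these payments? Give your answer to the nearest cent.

$994,845.45

This is an ordinary annuity: 156 payments of $8,140.00 at the end of each month.
Periodic rate r = 0.039/12 per month; n is counted in months.
PV = PMT × [(1 − (1+r)^−n)/r] = 8,140 × [1 − (1+r)^−156] / r = $994,845.45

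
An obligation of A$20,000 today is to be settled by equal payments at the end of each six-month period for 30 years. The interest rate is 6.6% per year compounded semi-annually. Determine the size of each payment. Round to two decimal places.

Level ordinary annuity; solve PV = PMT × [(1 − (1+r)^−n)/r] for PMT.
Periodic rate r = 0.066/2 per half-year; n is counted in half-years.
With n = 60: PMT = 20,000 / ([(1 − (1+r)^−n)/r]) = A$769.73

A$769.73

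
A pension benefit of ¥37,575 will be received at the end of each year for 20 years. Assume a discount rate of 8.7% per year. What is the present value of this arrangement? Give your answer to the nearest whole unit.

¥350,466

This is an ordinary annuity: 20 payments of ¥37,575 at the end of each year.
Periodic rate r = 0.087 per year.
PV = PMT × [(1 − (1+r)^−n)/r] = 37,575 × [1 − (1+r)^−20] / r = ¥350,466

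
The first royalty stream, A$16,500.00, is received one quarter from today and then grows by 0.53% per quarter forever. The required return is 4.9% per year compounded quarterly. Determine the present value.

Periodic rate r = 0.049/4 per quarter.
Growing perpetuity (Gordon): PV = PMT₁ / (r − g) = 16,500 / (r − 0.0053) = A$2,374,100.72.

A$2,374,100.72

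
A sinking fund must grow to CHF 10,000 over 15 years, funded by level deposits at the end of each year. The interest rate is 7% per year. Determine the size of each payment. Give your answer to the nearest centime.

Level ordinary annuity; solve FV = PMT × [((1+r)^n − 1)/r] for PMT.
Periodic rate r = 0.07 per year.
With n = 15: PMT = 10,000 / ([((1+r)^n − 1)/r]) = CHF 397.95

CHF 397.95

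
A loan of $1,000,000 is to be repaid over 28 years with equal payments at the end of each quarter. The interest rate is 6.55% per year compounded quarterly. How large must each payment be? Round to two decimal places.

Level ordinary annuity; solve PV = PMT × [(1 − (1+r)^−n)/r] for PMT.
Periodic rate r = 0.0655/4 per quarter; n is counted in quarters.
With n = 112: PMT = 1,000,000 / ([(1 − (1+r)^−n)/r]) = $19,544.40

$19,544.40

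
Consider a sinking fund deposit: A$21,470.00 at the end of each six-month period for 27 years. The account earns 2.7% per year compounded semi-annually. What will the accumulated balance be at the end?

This is an ordinary annuity: 54 deposits of A$21,470.00 at the end of each six-month period.
Periodic rate r = 0.027/2 per half-year; n is counted in half-years.
FV = PMT × [((1+r)^n − 1)/r] = 21,470 × [(1+r)^54 − 1] / r = A$1,690,438.57

A$1,690,438.57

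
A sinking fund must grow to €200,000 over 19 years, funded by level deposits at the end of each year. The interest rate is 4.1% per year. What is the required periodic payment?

Level ordinary annuity; solve FV = PMT × [((1+r)^n − 1)/r] for PMT.
Periodic rate r = 0.041 per year.
With n = 19: PMT = 200,000 / ([((1+r)^n − 1)/r]) = €7,157.36

€7,157.36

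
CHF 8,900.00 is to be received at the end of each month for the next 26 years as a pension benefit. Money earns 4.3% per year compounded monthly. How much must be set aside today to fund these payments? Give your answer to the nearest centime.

This is an ordinary annuity: 312 payments of CHF 8,900.00 at the end of each month.
Periodic rate r = 0.043/12 per month; n is counted in months.
PV = PMT × [(1 − (1+r)^−n)/r] = 8,900 × [1 − (1+r)^−312] / r = CHF 1,670,086.31

CHF 1,670,086.31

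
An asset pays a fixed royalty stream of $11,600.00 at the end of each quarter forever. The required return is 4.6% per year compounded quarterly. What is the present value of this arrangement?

$1,008,695.65

Periodic rate r = 0.046/4 per quarter.
Level perpetuity: PV = PMT / r = 11,600 / (0.046/4) = $1,008,695.65.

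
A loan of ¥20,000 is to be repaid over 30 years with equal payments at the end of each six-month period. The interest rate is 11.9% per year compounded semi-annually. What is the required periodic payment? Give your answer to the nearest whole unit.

Level ordinary annuity; solve PV = PMT × [(1 − (1+r)^−n)/r] for PMT.
Periodic rate r = 0.119/2 per half-year; n is counted in half-years.
With n = 60: PMT = 20,000 / ([(1 − (1+r)^−n)/r]) = ¥1,228

¥1,228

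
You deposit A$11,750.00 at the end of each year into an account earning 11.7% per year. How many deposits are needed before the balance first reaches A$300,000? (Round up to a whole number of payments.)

Periodic rate r = 0.117 per year.
Ordinary annuity FV: 300,000 = 11,750 × [((1+r)^n − 1)/r].
(1+r)^n = 1 + 300,000 × r / 11,750, so n = ln(1 + 300,000·r/11,750) / ln(1+r) = 12.50.
Round up to a whole number of payments: n = 13.

13 payments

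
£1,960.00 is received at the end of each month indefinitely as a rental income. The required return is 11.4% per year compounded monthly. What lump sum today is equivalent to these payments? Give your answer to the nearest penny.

Periodic rate r = 0.114/12 per month.
Level perpetuity: PV = PMT / r = 1,960 / (0.114/12) = £206,315.79.

£206,315.79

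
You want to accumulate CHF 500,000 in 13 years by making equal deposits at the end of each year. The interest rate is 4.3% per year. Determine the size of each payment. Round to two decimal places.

CHF 29,508.40

Level ordinary annuity; solve FV = PMT × [((1+r)^n − 1)/r] for PMT.
Periodic rate r = 0.043 per year.
With n = 13: PMT = 500,000 / ([((1+r)^n − 1)/r]) = CHF 29,508.40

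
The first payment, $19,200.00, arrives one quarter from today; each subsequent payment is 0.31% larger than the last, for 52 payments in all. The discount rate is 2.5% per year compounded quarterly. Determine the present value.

$916,973.94

Periodic rate r = 0.025/4 per quarter; n is counted in quarters.
Growing ordinary annuity: PV = PMT₁ × [1 − ((1+g)/(1+r))^n] / (r − g) = 19,200 × [1 − ((1+0.0031)/(1+r))^52] / (r − 0.0031) = $916,973.94.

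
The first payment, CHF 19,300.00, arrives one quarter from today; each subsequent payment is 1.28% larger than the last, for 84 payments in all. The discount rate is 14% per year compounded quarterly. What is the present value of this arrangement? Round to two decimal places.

CHF 728,698.19

Periodic rate r = 0.14/4 per quarter; n is counted in quarters.
Growing ordinary annuity: PV = PMT₁ × [1 − ((1+g)/(1+r))^n] / (r − g) = 19,300 × [1 − ((1+0.0128)/(1+r))^84] / (r − 0.0128) = CHF 728,698.19.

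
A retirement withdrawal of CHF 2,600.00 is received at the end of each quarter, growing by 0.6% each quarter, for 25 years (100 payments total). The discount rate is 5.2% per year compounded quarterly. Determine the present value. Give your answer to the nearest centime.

CHF 185,764.08

Periodic rate r = 0.052/4 per quarter; n is counted in quarters.
Growing ordinary annuity: PV = PMT₁ × [1 − ((1+g)/(1+r))^n] / (r − g) = 2,600 × [1 − ((1+0.006)/(1+r))^100] / (r − 0.006) = CHF 185,764.08.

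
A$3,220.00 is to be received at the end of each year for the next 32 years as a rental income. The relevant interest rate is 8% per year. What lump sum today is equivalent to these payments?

This is an ordinary annuity: 32 payments of A$3,220.00 at the end of each year.
Periodic rate r = 0.08 per year.
PV = PMT × [(1 − (1+r)^−n)/r] = 3,220 × [1 − (1+r)^−32] / r = A$36,820.70

A$36,820.70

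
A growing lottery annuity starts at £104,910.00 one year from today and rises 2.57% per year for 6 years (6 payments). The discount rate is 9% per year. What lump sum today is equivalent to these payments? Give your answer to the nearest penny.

£498,729.50

Periodic rate r = 0.09 per year.
Growing ordinary annuity: PV = PMT₁ × [1 − ((1+g)/(1+r))^n] / (r − g) = 104,910 × [1 − ((1+0.0257)/(1+r))^6] / (r − 0.0257) = £498,729.50.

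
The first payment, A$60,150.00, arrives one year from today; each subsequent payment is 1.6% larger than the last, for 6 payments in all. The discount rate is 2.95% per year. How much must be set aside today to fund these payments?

A$339,265.17

Periodic rate r = 0.0295 per year.
Growing ordinary annuity: PV = PMT₁ × [1 − ((1+g)/(1+r))^n] / (r − g) = 60,150 × [1 − ((1+0.016)/(1+r))^6] / (r − 0.016) = A$339,265.17.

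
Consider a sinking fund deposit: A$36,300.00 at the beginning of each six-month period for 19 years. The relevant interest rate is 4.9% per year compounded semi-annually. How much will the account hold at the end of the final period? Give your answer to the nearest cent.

This is an annuity due: 38 deposits of A$36,300.00 at the beginning of each six-month period.
Periodic rate r = 0.049/2 per half-year; n is counted in half-years.
FV = PMT × [((1+r)^n − 1)/r] × (1+r) = 36,300 × [(1+r)^38 − 1] / r × (1+r) = A$2,290,156.33

A$2,290,156.33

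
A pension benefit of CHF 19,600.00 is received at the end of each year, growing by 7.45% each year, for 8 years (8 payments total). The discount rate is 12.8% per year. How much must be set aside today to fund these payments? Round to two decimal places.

Periodic rate r = 0.128 per year.
Growing ordinary annuity: PV = PMT₁ × [1 − ((1+g)/(1+r))^n] / (r − g) = 19,600 × [1 − ((1+0.0745)/(1+r))^8] / (r − 0.0745) = CHF 117,995.60.

CHF 117,995.60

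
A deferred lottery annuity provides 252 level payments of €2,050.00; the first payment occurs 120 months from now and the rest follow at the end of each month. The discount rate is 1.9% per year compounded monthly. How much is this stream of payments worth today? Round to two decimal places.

Ordinary annuity of 252 payments, first payment at period 120.
Periodic rate r = 0.019/12 per month; n is counted in months.
The ordinary-annuity PV formula values the stream one period before the first payment (period 119); discount that back 119 periods:
PV₀ = 2,050 × [1 − (1+r)^−252] / r × (1+r)^−119 = €352,652.09

€352,652.09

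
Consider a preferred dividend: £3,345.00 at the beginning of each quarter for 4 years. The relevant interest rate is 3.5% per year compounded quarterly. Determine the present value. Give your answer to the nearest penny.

£50,175.26

This is an annuity due: 16 payments of £3,345.00 at the beginning of each quarter.
Periodic rate r = 0.035/4 per quarter; n is counted in quarters.
PV = PMT × [(1 − (1+r)^−n)/r] × (1+r) = 3,345 × [1 − (1+r)^−16] / r × (1+r) = £50,175.26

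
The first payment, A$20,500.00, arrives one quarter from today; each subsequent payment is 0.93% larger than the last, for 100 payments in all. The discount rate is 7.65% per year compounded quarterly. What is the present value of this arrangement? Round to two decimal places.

A$1,294,554.27

Periodic rate r = 0.0765/4 per quarter; n is counted in quarters.
Growing ordinary annuity: PV = PMT₁ × [1 − ((1+g)/(1+r))^n] / (r − g) = 20,500 × [1 − ((1+0.0093)/(1+r))^100] / (r − 0.0093) = A$1,294,554.27.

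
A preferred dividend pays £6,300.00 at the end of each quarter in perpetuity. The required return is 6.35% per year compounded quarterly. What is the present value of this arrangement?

£396,850.39

Periodic rate r = 0.0635/4 per quarter.
Level perpetuity: PV = PMT / r = 6,300 / (0.0635/4) = £396,850.39.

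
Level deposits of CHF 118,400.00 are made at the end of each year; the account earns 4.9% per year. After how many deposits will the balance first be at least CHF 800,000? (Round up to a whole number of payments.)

6 payments

Periodic rate r = 0.049 per year.
Ordinary annuity FV: 800,000 = 118,400 × [((1+r)^n − 1)/r].
(1+r)^n = 1 + 800,000 × r / 118,400, so n = ln(1 + 800,000·r/118,400) / ln(1+r) = 5.98.
Round up to a whole number of payments: n = 6.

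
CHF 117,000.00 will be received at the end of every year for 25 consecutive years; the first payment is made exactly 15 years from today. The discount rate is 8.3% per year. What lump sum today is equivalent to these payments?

CHF 398,753.95

Ordinary annuity of 25 payments, first payment at period 15.
Periodic rate r = 0.083 per year.
The ordinary-annuity PV formula values the stream one period before the first payment (period 14); discount that back 14 periods:
PV₀ = 117,000 × [1 − (1+r)^−25] / r × (1+r)^−14 = CHF 398,753.95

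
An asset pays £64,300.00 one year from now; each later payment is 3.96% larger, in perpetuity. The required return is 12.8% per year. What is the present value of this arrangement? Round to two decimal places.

£727,375.57

Periodic rate r = 0.128 per year.
Growing perpetuity (Gordon): PV = PMT₁ / (r − g) = 64,300 / (r − 0.0396) = £727,375.57.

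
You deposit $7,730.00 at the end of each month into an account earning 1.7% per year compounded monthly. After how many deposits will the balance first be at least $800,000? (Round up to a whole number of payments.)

Periodic rate r = 0.017/12 per month; n is counted in months.
Ordinary annuity FV: 800,000 = 7,730 × [((1+r)^n − 1)/r].
(1+r)^n = 1 + 800,000 × r / 7,730, so n = ln(1 + 800,000·r/7,730) / ln(1+r) = 96.64.
Round up to a whole number of payments: n = 97.

97 payments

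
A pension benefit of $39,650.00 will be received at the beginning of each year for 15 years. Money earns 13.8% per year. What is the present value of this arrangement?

$279,939.12

This is an annuity due: 15 payments of $39,650.00 at the beginning of each year.
Periodic rate r = 0.138 per year.
PV = PMT × [(1 − (1+r)^−n)/r] × (1+r) = 39,650 × [1 − (1+r)^−15] / r × (1+r) = $279,939.12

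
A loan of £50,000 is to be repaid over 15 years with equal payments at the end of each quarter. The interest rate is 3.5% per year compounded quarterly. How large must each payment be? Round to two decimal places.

£1,074.70

Level ordinary annuity; solve PV = PMT × [(1 − (1+r)^−n)/r] for PMT.
Periodic rate r = 0.035/4 per quarter; n is counted in quarters.
With n = 60: PMT = 50,000 / ([(1 − (1+r)^−n)/r]) = £1,074.70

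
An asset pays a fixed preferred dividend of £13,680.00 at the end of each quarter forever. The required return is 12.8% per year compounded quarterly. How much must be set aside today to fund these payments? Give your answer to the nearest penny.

£427,500.00

Periodic rate r = 0.128/4 per quarter.
Level perpetuity: PV = PMT / r = 13,680 / (0.128/4) = £427,500.00.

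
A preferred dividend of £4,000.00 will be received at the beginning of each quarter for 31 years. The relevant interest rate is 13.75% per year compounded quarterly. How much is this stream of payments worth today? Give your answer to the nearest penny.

This is an annuity due: 124 payments of £4,000.00 at the beginning of each quarter.
Periodic rate r = 0.1375/4 per quarter; n is counted in quarters.
PV = PMT × [(1 − (1+r)^−n)/r] × (1+r) = 4,000 × [1 − (1+r)^−124] / r × (1+r) = £118,542.17

£118,542.17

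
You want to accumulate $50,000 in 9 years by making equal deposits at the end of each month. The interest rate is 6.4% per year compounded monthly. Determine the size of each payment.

Level ordinary annuity; solve FV = PMT × [((1+r)^n − 1)/r] for PMT.
Periodic rate r = 0.064/12 per month; n is counted in months.
With n = 108: PMT = 50,000 / ([((1+r)^n − 1)/r]) = $343.56

$343.56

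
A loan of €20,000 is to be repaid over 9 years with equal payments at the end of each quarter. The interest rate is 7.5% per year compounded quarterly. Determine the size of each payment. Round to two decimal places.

Level ordinary annuity; solve PV = PMT × [(1 − (1+r)^−n)/r] for PMT.
Periodic rate r = 0.075/4 per quarter; n is counted in quarters.
With n = 36: PMT = 20,000 / ([(1 − (1+r)^−n)/r]) = €768.99

€768.99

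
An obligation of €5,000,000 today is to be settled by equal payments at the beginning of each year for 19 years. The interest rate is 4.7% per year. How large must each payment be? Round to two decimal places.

Level annuity due; solve PV = PMT × [(1 − (1+r)^−n)/r] × (1+r) for PMT.
Periodic rate r = 0.047 per year.
With n = 19: PMT = 5,000,000 / ([(1 − (1+r)^−n)/r] × (1+r)) = €385,550.26

€385,550.26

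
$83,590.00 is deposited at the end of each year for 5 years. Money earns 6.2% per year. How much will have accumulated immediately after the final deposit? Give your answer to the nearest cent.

This is an ordinary annuity: 5 deposits of $83,590.00 at the end of each year.
Periodic rate r = 0.062 per year.
FV = PMT × [((1+r)^n − 1)/r] = 83,590 × [(1+r)^5 − 1] / r = $473,089.84

$473,089.84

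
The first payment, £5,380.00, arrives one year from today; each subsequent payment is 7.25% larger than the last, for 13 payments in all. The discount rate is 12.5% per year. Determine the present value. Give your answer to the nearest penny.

Periodic rate r = 0.125 per year.
Growing ordinary annuity: PV = PMT₁ × [1 − ((1+g)/(1+r))^n] / (r − g) = 5,380 × [1 − ((1+0.0725)/(1+r))^13] / (r − 0.0725) = £47,420.14.

£47,420.14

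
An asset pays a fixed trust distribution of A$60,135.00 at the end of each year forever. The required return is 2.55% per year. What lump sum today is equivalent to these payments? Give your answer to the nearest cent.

A$2,358,235.29

Periodic rate r = 0.0255 per year.
Level perpetuity: PV = PMT / r = 60,135 / (0.0255) = A$2,358,235.29.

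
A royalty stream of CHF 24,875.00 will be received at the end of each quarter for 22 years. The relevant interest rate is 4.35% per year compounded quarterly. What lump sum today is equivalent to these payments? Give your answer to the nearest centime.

CHF 1,404,362.46

This is an ordinary annuity: 88 payments of CHF 24,875.00 at the end of each quarter.
Periodic rate r = 0.0435/4 per quarter; n is counted in quarters.
PV = PMT × [(1 − (1+r)^−n)/r] = 24,875 × [1 − (1+r)^−88] / r = CHF 1,404,362.46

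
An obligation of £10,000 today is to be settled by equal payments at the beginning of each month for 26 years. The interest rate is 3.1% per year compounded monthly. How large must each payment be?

Level annuity due; solve PV = PMT × [(1 − (1+r)^−n)/r] × (1+r) for PMT.
Periodic rate r = 0.031/12 per month; n is counted in months.
With n = 312: PMT = 10,000 / ([(1 − (1+r)^−n)/r] × (1+r)) = £46.60

£46.60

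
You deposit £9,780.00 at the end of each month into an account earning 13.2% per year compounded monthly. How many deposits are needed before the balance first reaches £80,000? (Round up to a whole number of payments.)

8 payments

Periodic rate r = 0.132/12 per month; n is counted in months.
Ordinary annuity FV: 80,000 = 9,780 × [((1+r)^n − 1)/r].
(1+r)^n = 1 + 80,000 × r / 9,780, so n = ln(1 + 80,000·r/9,780) / ln(1+r) = 7.88.
Round up to a whole number of payments: n = 8.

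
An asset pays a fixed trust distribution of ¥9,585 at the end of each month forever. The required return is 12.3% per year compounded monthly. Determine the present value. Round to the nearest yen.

Periodic rate r = 0.123/12 per month.
Level perpetuity: PV = PMT / r = 9,585 / (0.123/12) = ¥935,122.

¥935,122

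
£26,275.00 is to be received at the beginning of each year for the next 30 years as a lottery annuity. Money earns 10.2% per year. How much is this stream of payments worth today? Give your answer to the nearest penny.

£268,467.52

This is an annuity due: 30 payments of £26,275.00 at the beginning of each year.
Periodic rate r = 0.102 per year.
PV = PMT × [(1 − (1+r)^−n)/r] × (1+r) = 26,275 × [1 − (1+r)^−30] / r × (1+r) = £268,467.52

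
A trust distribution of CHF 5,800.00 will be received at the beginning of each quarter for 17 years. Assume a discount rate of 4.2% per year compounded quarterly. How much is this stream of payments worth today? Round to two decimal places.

This is an annuity due: 68 payments of CHF 5,800.00 at the beginning of each quarter.
Periodic rate r = 0.042/4 per quarter; n is counted in quarters.
PV = PMT × [(1 − (1+r)^−n)/r] × (1+r) = 5,800 × [1 − (1+r)^−68] / r × (1+r) = CHF 283,830.68

CHF 283,830.68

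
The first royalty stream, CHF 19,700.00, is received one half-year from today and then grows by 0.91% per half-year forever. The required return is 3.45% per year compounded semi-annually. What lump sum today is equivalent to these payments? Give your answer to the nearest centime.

CHF 2,417,177.91

Periodic rate r = 0.0345/2 per half-year.
Growing perpetuity (Gordon): PV = PMT₁ / (r − g) = 19,700 / (r − 0.0091) = CHF 2,417,177.91.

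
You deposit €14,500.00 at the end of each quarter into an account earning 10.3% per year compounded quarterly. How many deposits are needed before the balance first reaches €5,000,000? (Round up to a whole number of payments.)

Periodic rate r = 0.103/4 per quarter; n is counted in quarters.
Ordinary annuity FV: 5,000,000 = 14,500 × [((1+r)^n − 1)/r].
(1+r)^n = 1 + 5,000,000 × r / 14,500, so n = ln(1 + 5,000,000·r/14,500) / ln(1+r) = 90.09.
Round up to a whole number of payments: n = 91.

91 payments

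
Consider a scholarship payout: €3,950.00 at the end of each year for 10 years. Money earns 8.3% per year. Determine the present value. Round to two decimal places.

€26,149.88

This is an ordinary annuity: 10 payments of €3,950.00 at the end of each year.
Periodic rate r = 0.083 per year.
PV = PMT × [(1 − (1+r)^−n)/r] = 3,950 × [1 − (1+r)^−10] / r = €26,149.88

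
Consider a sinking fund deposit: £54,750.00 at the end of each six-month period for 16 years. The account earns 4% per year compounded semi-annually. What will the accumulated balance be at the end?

This is an ordinary annuity: 32 deposits of £54,750.00 at the end of each six-month period.
Periodic rate r = 0.04/2 per half-year; n is counted in half-years.
FV = PMT × [((1+r)^n − 1)/r] = 54,750 × [(1+r)^32 − 1] / r = £2,421,429.87

£2,421,429.87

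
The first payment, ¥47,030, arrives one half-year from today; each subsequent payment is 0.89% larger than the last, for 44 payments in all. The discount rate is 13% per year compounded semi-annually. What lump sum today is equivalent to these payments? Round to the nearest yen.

¥760,816

Periodic rate r = 0.13/2 per half-year; n is counted in half-years.
Growing ordinary annuity: PV = PMT₁ × [1 − ((1+g)/(1+r))^n] / (r − g) = 47,030 × [1 − ((1+0.0089)/(1+r))^44] / (r − 0.0089) = ¥760,816.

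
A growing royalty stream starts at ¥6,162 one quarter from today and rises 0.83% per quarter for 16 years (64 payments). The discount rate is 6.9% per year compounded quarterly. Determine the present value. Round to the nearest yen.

Periodic rate r = 0.069/4 per quarter; n is counted in quarters.
Growing ordinary annuity: PV = PMT₁ × [1 − ((1+g)/(1+r))^n] / (r − g) = 6,162 × [1 − ((1+0.0083)/(1+r))^64] / (r − 0.0083) = ¥297,407.

¥297,407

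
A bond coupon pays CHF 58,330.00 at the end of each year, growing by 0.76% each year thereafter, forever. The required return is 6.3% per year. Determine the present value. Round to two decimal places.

CHF 1,052,888.09

Periodic rate r = 0.063 per year.
Growing perpetuity (Gordon): PV = PMT₁ / (r − g) = 58,330 / (r − 0.0076) = CHF 1,052,888.09.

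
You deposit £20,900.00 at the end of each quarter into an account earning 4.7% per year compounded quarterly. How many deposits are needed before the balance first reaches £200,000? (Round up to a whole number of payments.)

10 payments

Periodic rate r = 0.047/4 per quarter; n is counted in quarters.
Ordinary annuity FV: 200,000 = 20,900 × [((1+r)^n − 1)/r].
(1+r)^n = 1 + 200,000 × r / 20,900, so n = ln(1 + 200,000·r/20,900) / ln(1+r) = 9.12.
Round up to a whole number of payments: n = 10.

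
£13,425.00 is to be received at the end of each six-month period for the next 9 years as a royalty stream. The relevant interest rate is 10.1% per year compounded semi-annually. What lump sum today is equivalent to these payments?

£156,321.47

This is an ordinary annuity: 18 payments of £13,425.00 at the end of each six-month period.
Periodic rate r = 0.101/2 per half-year; n is counted in half-years.
PV = PMT × [(1 − (1+r)^−n)/r] = 13,425 × [1 − (1+r)^−18] / r = £156,321.47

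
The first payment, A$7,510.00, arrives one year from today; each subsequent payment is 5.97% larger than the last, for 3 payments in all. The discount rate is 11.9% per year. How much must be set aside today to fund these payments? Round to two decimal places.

Periodic rate r = 0.119 per year.
Growing ordinary annuity: PV = PMT₁ × [1 − ((1+g)/(1+r))^n] / (r − g) = 7,510 × [1 − ((1+0.0597)/(1+r))^3] / (r − 0.0597) = A$19,085.92.

A$19,085.92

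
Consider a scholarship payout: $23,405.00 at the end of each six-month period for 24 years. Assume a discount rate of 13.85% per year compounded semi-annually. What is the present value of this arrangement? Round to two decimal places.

This is an ordinary annuity: 48 payments of $23,405.00 at the end of each six-month period.
Periodic rate r = 0.1385/2 per half-year; n is counted in half-years.
PV = PMT × [(1 − (1+r)^−n)/r] = 23,405 × [1 − (1+r)^−48] / r = $324,392.56

$324,392.56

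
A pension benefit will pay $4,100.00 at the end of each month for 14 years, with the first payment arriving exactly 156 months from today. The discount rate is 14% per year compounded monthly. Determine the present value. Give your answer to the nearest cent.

Ordinary annuity of 168 payments, first payment at period 156.
Periodic rate r = 0.14/12 per month; n is counted in months.
The ordinary-annuity PV formula values the stream one period before the first payment (period 155); discount that back 155 periods:
PV₀ = 4,100 × [1 − (1+r)^−168] / r × (1+r)^−155 = $49,921.23

$49,921.23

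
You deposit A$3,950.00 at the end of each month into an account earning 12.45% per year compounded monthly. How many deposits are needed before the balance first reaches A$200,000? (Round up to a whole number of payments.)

41 payments

Periodic rate r = 0.1245/12 per month; n is counted in months.
Ordinary annuity FV: 200,000 = 3,950 × [((1+r)^n − 1)/r].
(1+r)^n = 1 + 200,000 × r / 3,950, so n = ln(1 + 200,000·r/3,950) / ln(1+r) = 40.90.
Round up to a whole number of payments: n = 41.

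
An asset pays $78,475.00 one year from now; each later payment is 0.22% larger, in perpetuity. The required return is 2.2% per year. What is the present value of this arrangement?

Periodic rate r = 0.022 per year.
Growing perpetuity (Gordon): PV = PMT₁ / (r − g) = 78,475 / (r − 0.0022) = $3,963,383.84.

$3,963,383.84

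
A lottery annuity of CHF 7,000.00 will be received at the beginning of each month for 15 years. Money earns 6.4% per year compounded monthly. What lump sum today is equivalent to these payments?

CHF 812,982.39

This is an annuity due: 180 payments of CHF 7,000.00 at the beginning of each month.
Periodic rate r = 0.064/12 per month; n is counted in months.
PV = PMT × [(1 − (1+r)^−n)/r] × (1+r) = 7,000 × [1 − (1+r)^−180] / r × (1+r) = CHF 812,982.39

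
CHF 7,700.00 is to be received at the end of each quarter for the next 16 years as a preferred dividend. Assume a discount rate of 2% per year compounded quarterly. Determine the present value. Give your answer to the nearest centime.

This is an ordinary annuity: 64 payments of CHF 7,700.00 at the end of each quarter.
Periodic rate r = 0.02/4 per quarter; n is counted in quarters.
PV = PMT × [(1 − (1+r)^−n)/r] = 7,700 × [1 − (1+r)^−64] / r = CHF 420,838.48

CHF 420,838.48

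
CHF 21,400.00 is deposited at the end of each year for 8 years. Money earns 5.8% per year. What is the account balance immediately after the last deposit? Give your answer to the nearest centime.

This is an ordinary annuity: 8 deposits of CHF 21,400.00 at the end of each year.
Periodic rate r = 0.058 per year.
FV = PMT × [((1+r)^n − 1)/r] = 21,400 × [(1+r)^8 − 1] / r = CHF 210,291.26

CHF 210,291.26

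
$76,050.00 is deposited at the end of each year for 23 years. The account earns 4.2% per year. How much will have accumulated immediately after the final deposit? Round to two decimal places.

$2,853,811.13

This is an ordinary annuity: 23 deposits of $76,050.00 at the end of each year.
Periodic rate r = 0.042 per year.
FV = PMT × [((1+r)^n − 1)/r] = 76,050 × [(1+r)^23 − 1] / r = $2,853,811.13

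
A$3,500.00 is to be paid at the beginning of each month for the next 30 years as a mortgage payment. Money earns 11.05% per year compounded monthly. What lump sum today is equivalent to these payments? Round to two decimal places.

A$369,440.06

This is an annuity due: 360 payments of A$3,500.00 at the beginning of each month.
Periodic rate r = 0.1105/12 per month; n is counted in months.
PV = PMT × [(1 − (1+r)^−n)/r] × (1+r) = 3,500 × [1 − (1+r)^−360] / r × (1+r) = A$369,440.06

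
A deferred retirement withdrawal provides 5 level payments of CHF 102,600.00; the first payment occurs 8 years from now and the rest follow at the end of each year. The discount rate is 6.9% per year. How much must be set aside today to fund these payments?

Ordinary annuity of 5 payments, first payment at period 8.
Periodic rate r = 0.069 per year.
The ordinary-annuity PV formula values the stream one period before the first payment (period 7); discount that back 7 periods:
PV₀ = 102,600 × [1 − (1+r)^−5] / r × (1+r)^−7 = CHF 264,406.39

CHF 264,406.39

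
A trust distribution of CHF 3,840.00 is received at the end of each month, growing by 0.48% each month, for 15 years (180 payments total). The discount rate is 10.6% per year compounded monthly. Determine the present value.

Periodic rate r = 0.106/12 per month; n is counted in months.
Growing ordinary annuity: PV = PMT₁ × [1 − ((1+g)/(1+r))^n] / (r − g) = 3,840 × [1 − ((1+0.0048)/(1+r))^180] / (r − 0.0048) = CHF 489,148.59.

CHF 489,148.59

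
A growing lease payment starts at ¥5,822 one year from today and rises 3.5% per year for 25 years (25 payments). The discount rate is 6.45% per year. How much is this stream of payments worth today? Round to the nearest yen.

Periodic rate r = 0.0645 per year.
Growing ordinary annuity: PV = PMT₁ × [1 − ((1+g)/(1+r))^n] / (r − g) = 5,822 × [1 − ((1+0.035)/(1+r))^25] / (r − 0.035) = ¥99,606.

¥99,606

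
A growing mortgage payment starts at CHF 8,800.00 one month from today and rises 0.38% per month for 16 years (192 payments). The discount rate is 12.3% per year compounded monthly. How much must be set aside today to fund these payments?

CHF 965,460.64

Periodic rate r = 0.123/12 per month; n is counted in months.
Growing ordinary annuity: PV = PMT₁ × [1 − ((1+g)/(1+r))^n] / (r − g) = 8,800 × [1 − ((1+0.0038)/(1+r))^192] / (r − 0.0038) = CHF 965,460.64.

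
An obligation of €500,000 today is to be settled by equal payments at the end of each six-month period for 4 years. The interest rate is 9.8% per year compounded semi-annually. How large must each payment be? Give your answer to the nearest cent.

€77,048.48

Level ordinary annuity; solve PV = PMT × [(1 − (1+r)^−n)/r] for PMT.
Periodic rate r = 0.098/2 per half-year; n is counted in half-years.
With n = 8: PMT = 500,000 / ([(1 − (1+r)^−n)/r]) = €77,048.48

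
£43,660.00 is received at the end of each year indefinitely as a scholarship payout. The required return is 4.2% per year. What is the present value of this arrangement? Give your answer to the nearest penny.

Periodic rate r = 0.042 per year.
Level perpetuity: PV = PMT / r = 43,660 / (0.042) = £1,039,523.81.

£1,039,523.81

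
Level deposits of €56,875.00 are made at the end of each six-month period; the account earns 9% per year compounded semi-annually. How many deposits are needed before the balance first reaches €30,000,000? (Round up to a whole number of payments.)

73 payments

Periodic rate r = 0.09/2 per half-year; n is counted in half-years.
Ordinary annuity FV: 30,000,000 = 56,875 × [((1+r)^n − 1)/r].
(1+r)^n = 1 + 30,000,000 × r / 56,875, so n = ln(1 + 30,000,000·r/56,875) / ln(1+r) = 72.89.
Round up to a whole number of payments: n = 73.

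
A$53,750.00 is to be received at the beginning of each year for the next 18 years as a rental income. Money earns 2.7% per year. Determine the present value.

A$778,830.42

This is an annuity due: 18 payments of A$53,750.00 at the beginning of each year.
Periodic rate r = 0.027 per year.
PV = PMT × [(1 − (1+r)^−n)/r] × (1+r) = 53,750 × [1 − (1+r)^−18] / r × (1+r) = A$778,830.42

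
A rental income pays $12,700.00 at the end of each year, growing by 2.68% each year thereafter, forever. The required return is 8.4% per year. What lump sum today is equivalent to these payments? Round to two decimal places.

Periodic rate r = 0.084 per year.
Growing perpetuity (Gordon): PV = PMT₁ / (r − g) = 12,700 / (r − 0.0268) = $222,027.97.

$222,027.97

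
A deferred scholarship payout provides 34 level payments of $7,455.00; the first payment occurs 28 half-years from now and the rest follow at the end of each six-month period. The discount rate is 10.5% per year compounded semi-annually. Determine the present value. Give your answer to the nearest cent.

Ordinary annuity of 34 payments, first payment at period 28.
Periodic rate r = 0.105/2 per half-year; n is counted in half-years.
The ordinary-annuity PV formula values the stream one period before the first payment (period 27); discount that back 27 periods:
PV₀ = 7,455 × [1 − (1+r)^−34] / r × (1+r)^−27 = $29,406.66

$29,406.66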